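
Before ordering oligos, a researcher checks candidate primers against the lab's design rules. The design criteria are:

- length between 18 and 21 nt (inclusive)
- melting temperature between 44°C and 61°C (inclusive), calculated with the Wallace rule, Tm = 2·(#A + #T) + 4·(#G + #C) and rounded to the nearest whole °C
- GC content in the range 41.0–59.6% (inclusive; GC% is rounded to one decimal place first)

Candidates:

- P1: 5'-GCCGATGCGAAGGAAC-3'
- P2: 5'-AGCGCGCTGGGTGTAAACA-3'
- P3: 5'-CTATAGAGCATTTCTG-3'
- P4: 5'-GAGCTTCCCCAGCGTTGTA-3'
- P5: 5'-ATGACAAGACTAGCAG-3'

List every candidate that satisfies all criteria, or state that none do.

P1 (16 nt, A=5 T=1 G=6 C=4): length 16, outside 18–21 ✗; Tm = 2·6 + 4·10 = 52°C ✓; GC 10/16 = 62.5%, outside 41.0–59.6% ✗ — fails.
P2 (19 nt, A=5 T=3 G=7 C=4): length 19 ✓; Tm = 2·8 + 4·11 = 60°C ✓; GC 11/19 = 57.9% ✓ — passes.
P3 (16 nt, A=4 T=6 G=3 C=3): length 16, outside 18–21 ✗; Tm = 2·10 + 4·6 = 44°C ✓; GC 6/16 = 37.5%, outside 41.0–59.6% ✗ — fails.
P4 (19 nt, A=3 T=5 G=5 C=6): length 19 ✓; Tm = 2·8 + 4·11 = 60°C ✓; GC 11/19 = 57.9% ✓ — passes.
P5 (16 nt, A=7 T=2 G=4 C=3): length 16, outside 18–21 ✗; Tm = 2·9 + 4·7 = 46°C ✓; GC 7/16 = 43.8% ✓ — fails.

P2 and P4.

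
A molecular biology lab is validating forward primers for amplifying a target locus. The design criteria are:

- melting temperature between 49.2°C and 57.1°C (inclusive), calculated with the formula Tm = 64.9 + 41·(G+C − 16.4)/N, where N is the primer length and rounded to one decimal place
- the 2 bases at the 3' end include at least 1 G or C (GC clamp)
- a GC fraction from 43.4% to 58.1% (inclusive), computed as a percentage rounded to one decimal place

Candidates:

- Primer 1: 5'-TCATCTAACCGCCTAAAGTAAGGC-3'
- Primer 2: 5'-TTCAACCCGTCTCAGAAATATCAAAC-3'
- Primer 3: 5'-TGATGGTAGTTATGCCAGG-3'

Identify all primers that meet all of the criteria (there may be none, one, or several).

Primer 1 (24 nt, A=8 T=5 G=4 C=7): Tm = 64.9 + 41·(11 − 16.4)/24 = 55.7°C ✓; 3' end GC has 2 G/C ✓; GC 11/24 = 45.8% ✓ — passes.
Primer 2 (26 nt, A=10 T=6 G=2 C=8): Tm = 64.9 + 41·(10 − 16.4)/26 = 54.8°C ✓; 3' end AC has 1 G/C ✓; GC 10/26 = 38.5%, outside 43.4–58.1% ✗ — fails.
Primer 3 (19 nt, A=4 T=6 G=7 C=2): Tm = 64.9 + 41·(9 − 16.4)/19 = 48.9°C, outside 49.2–57.1°C ✗; 3' end GG has 2 G/C ✓; GC 9/19 = 47.4% ✓ — fails.

Primer 1 only.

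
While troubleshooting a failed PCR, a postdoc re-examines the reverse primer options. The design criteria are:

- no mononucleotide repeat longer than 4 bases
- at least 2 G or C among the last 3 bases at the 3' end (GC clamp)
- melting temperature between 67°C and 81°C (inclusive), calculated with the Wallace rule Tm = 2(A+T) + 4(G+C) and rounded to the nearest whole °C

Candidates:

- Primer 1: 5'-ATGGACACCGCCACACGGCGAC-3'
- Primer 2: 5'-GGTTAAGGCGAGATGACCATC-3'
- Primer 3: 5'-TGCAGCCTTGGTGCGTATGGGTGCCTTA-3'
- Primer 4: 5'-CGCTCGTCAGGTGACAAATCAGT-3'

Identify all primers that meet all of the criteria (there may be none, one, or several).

Primer 1 (22 nt, A=6 T=1 G=6 C=9): longest run = 2 ✓; 3' end GAC has 2 G/C ✓; Tm = 2·7 + 4·15 = 74°C ✓ — passes.
Primer 2 (21 nt, A=6 T=4 G=7 C=4): longest run = 2 ✓; 3' end ATC has 1 G/C, need ≥2 ✗; Tm = 2·10 + 4·11 = 64°C, outside 67–81°C ✗ — fails.
Primer 3 (28 nt, A=3 T=9 G=10 C=6): longest run = 3 ✓; 3' end TTA has 0 G/C, need ≥2 ✗; Tm = 2·12 + 4·16 = 88°C, outside 67–81°C ✗ — fails.
Primer 4 (23 nt, A=6 T=5 G=6 C=6): longest run = 3 ✓; 3' end AGT has 1 G/C, need ≥2 ✗; Tm = 2·11 + 4·12 = 70°C ✓ — fails.

Primer 1 only.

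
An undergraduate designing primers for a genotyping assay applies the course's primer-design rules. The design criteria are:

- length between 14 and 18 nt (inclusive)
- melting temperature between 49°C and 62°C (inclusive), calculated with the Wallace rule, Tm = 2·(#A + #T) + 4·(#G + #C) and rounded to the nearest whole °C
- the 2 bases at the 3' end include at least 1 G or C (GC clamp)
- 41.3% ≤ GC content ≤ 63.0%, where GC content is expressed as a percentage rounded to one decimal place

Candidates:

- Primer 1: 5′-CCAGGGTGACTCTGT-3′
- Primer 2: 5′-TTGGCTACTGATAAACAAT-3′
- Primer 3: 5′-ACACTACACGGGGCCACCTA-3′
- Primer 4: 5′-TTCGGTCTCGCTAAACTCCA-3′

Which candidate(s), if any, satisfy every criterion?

None of the candidates satisfy all criteria.

Primer 1 (15 nt, A=2 T=4 G=5 C=4): length 15 ✓; Tm = 2·6 + 4·9 = 48°C, outside 49–62°C ✗; 3' end GT has 1 G/C ✓; GC 9/15 = 60.0% ✓ — fails.
Primer 2 (19 nt, A=7 T=6 G=3 C=3): length 19, outside 14–18 ✗; Tm = 2·13 + 4·6 = 50°C ✓; 3' end AT has 0 G/C, need ≥1 ✗; GC 6/19 = 31.6%, outside 41.3–63.0% ✗ — fails.
Primer 3 (20 nt, A=6 T=2 G=4 C=8): length 20, outside 14–18 ✗; Tm = 2·8 + 4·12 = 64°C, outside 49–62°C ✗; 3' end TA has 0 G/C, need ≥1 ✗; GC 12/20 = 60.0% ✓ — fails.
Primer 4 (20 nt, A=4 T=6 G=3 C=7): length 20, outside 14–18 ✗; Tm = 2·10 + 4·10 = 60°C ✓; 3' end CA has 1 G/C ✓; GC 10/20 = 50.0% ✓ — fails.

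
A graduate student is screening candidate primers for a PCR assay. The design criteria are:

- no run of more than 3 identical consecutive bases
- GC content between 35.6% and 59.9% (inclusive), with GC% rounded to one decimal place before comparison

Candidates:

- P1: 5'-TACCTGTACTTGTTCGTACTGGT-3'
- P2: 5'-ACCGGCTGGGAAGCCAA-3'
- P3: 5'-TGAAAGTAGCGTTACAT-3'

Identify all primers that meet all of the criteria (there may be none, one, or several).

P1 (23 nt, A=3 T=10 G=5 C=5): longest run = 2 ✓; GC 10/23 = 43.5% ✓ — passes.
P2 (17 nt, A=5 T=1 G=6 C=5): longest run = 3 ✓; GC 11/17 = 64.7%, outside 35.6–59.9% ✗ — fails.
P3 (17 nt, A=6 T=5 G=4 C=2): longest run = 3 ✓; GC 6/17 = 35.3%, outside 35.6–59.9% ✗ — fails.

P1 only.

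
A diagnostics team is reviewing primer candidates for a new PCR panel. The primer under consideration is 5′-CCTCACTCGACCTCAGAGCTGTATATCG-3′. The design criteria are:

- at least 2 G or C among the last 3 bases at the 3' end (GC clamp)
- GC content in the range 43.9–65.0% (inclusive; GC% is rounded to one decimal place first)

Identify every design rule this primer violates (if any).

Meets all criteria.

Base counts: A=6, T=7, G=5, C=10 (length 28).
GC clamp: 3' end TCG has 2 G/C ✓
GC content: GC 15/28 = 53.6% ✓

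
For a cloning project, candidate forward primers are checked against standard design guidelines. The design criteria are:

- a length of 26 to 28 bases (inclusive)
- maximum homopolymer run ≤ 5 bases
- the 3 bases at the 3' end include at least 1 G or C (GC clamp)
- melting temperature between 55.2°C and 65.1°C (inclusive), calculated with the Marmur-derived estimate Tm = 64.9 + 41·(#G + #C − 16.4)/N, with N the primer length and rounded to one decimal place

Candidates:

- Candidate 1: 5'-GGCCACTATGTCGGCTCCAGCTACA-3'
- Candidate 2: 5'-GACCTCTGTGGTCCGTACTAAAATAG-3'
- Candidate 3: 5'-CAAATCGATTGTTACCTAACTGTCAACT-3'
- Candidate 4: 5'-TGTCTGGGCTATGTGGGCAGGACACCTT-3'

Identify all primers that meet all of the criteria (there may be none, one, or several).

Candidate 1 (25 nt, A=5 T=5 G=6 C=9): length 25, outside 26–28 ✗; longest run = 2 ✓; 3' end ACA has 1 G/C ✓; Tm = 64.9 + 41·(15 − 16.4)/25 = 62.6°C ✓ — fails.
Candidate 2 (26 nt, A=7 T=7 G=6 C=6): length 26 ✓; longest run = 4 ✓; 3' end TAG has 1 G/C ✓; Tm = 64.9 + 41·(12 − 16.4)/26 = 58.0°C ✓ — passes.
Candidate 3 (28 nt, A=9 T=9 G=3 C=7): length 28 ✓; longest run = 3 ✓; 3' end ACT has 1 G/C ✓; Tm = 64.9 + 41·(10 − 16.4)/28 = 55.5°C ✓ — passes.
Candidate 4 (28 nt, A=4 T=8 G=10 C=6): length 28 ✓; longest run = 3 ✓; 3' end CTT has 1 G/C ✓; Tm = 64.9 + 41·(16 − 16.4)/28 = 64.3°C ✓ — passes.

Candidate 2, Candidate 3 and Candidate 4.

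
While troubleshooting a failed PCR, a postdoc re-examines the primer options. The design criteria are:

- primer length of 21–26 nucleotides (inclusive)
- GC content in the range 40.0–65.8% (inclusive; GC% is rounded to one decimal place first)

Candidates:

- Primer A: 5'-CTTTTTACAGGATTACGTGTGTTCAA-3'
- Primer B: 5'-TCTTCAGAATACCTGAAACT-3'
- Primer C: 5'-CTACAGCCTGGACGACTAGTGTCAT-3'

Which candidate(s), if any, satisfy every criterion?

Primer A (26 nt, A=6 T=11 G=5 C=4): length 26 ✓; GC 9/26 = 34.6%, outside 40.0–65.8% ✗ — fails.
Primer B (20 nt, A=7 T=6 G=2 C=5): length 20, outside 21–26 ✗; GC 7/20 = 35.0%, outside 40.0–65.8% ✗ — fails.
Primer C (25 nt, A=6 T=6 G=6 C=7): length 25 ✓; GC 13/25 = 52.0% ✓ — passes.

Primer C only.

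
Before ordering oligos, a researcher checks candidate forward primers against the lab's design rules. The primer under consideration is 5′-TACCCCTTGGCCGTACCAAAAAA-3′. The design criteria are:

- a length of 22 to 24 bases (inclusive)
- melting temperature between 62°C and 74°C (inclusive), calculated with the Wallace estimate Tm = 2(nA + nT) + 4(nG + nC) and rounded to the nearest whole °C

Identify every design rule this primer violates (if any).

Base counts: A=8, T=4, G=3, C=8 (length 23).
length: length 23 ✓
Tm: Tm = 2·12 + 4·11 = 68°C ✓

Meets all criteria.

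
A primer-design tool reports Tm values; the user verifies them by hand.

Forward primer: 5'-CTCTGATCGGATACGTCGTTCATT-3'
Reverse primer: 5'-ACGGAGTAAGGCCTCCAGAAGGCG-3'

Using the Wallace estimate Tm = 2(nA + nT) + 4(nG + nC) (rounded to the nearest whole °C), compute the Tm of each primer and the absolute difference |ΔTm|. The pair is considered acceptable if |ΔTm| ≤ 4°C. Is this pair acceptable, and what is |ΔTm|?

Forward: A=4 T=9 G=5 C=6 → Tm = 2·13 + 4·11 = 70°C.
Reverse: A=7 T=2 G=9 C=6 → Tm = 2·9 + 4·15 = 78°C.
|ΔTm| = |70 − 78| = 8°C, > 4°C.

|ΔTm| = 8°C; the pair is not acceptable.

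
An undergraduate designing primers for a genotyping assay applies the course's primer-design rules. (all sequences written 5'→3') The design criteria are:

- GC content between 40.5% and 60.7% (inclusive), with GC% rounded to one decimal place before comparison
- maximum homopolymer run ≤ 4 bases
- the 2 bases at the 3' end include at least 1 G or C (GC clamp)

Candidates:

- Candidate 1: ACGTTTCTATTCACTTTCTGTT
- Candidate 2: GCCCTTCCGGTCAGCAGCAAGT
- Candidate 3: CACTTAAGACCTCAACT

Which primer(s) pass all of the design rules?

Candidate 1 (22 nt, A=3 T=12 G=2 C=5): GC 7/22 = 31.8%, outside 40.5–60.7% ✗; longest run = 3 ✓; 3' end TT has 0 G/C, need ≥1 ✗ — fails.
Candidate 2 (22 nt, A=4 T=4 G=6 C=8): GC 14/22 = 63.6%, outside 40.5–60.7% ✗; longest run = 3 ✓; 3' end GT has 1 G/C ✓ — fails.
Candidate 3 (17 nt, A=6 T=4 G=1 C=6): GC 7/17 = 41.2% ✓; longest run = 2 ✓; 3' end CT has 1 G/C ✓ — passes.

Candidate 3 only.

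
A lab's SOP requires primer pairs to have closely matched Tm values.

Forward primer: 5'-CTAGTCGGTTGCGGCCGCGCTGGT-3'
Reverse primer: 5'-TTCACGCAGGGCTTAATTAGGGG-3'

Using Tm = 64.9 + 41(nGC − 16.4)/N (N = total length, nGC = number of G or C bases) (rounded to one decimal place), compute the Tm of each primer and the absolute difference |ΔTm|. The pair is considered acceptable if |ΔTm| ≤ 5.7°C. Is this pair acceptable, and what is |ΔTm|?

|ΔTm| = 8.8°C; the pair is not acceptable.

Forward: G+C = 17, N = 24 → Tm = 64.9 + 41·(17 − 16.4)/24 = 65.9°C.
Reverse: G+C = 12, N = 23 → Tm = 64.9 + 41·(12 − 16.4)/23 = 57.1°C.
|ΔTm| = |65.9 − 57.1| = 8.8°C, > 5.7°C.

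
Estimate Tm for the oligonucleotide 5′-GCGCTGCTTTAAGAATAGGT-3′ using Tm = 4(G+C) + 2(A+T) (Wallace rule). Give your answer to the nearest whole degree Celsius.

58°C

Base counts: A=5, T=6, G=6, C=3 (length 20).
Tm = 2·(5+6) + 4·(6+3) = 2·11 + 4·9 = 22 + 36 = 58°C.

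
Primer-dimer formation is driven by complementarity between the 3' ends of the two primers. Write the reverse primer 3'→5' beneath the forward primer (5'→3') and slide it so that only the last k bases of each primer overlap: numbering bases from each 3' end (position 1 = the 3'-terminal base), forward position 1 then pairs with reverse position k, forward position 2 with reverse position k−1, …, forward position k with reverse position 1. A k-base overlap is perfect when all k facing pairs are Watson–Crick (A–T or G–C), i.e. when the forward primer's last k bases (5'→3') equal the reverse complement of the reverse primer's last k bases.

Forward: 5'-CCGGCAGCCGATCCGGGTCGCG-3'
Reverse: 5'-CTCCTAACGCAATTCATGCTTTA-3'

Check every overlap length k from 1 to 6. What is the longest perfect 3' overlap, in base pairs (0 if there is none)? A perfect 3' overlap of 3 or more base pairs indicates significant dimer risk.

Last 6 bases (5'→3') — forward …GTCGCG, reverse …GCTTTA.
Reverse complement of the reverse primer's last 6 bases: TAAAGC; its first k bases are the reverse complement of the reverse primer's last k bases, so a perfect k-base overlap needs the forward primer's last k bases to equal them.
Comparing (forward last k vs required): k=1: G vs T ✗; k=2: CG vs TA ✗; k=3: GCG vs TAA ✗; k=4: CGCG vs TAAA ✗; k=5: TCGCG vs TAAAG ✗; k=6: GTCGCG vs TAAAGC ✗.
No overlap length from 1 to 6 is perfect, so the longest perfect 3' overlap is 0.

Longest perfect overlap: 0 complementary base pairs; below the dimer-risk threshold (threshold 3).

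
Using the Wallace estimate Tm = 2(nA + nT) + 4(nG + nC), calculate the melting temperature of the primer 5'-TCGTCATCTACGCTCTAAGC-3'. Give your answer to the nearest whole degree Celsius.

60°C

Base counts: A=4, T=6, G=3, C=7 (length 20).
Tm = 2·(4+6) + 4·(3+7) = 2·10 + 4·10 = 20 + 40 = 60°C.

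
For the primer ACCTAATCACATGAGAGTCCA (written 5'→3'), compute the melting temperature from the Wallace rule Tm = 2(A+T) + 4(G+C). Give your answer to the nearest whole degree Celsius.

Base counts: A=8, T=4, G=3, C=6 (length 21).
Tm = 2·(8+4) + 4·(3+6) = 2·12 + 4·9 = 24 + 36 = 60°C.

60°C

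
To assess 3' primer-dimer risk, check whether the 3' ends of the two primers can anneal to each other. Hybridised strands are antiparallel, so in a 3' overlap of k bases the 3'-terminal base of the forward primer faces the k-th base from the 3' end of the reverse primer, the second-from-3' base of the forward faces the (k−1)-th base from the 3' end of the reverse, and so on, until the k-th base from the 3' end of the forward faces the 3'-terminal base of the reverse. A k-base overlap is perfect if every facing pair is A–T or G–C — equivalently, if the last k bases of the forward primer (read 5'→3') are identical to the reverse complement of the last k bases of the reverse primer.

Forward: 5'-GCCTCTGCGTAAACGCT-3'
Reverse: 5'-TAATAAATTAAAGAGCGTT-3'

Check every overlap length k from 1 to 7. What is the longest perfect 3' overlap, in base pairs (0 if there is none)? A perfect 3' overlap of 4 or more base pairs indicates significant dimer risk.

Last 7 bases (5'→3') — forward …AAACGCT, reverse …GAGCGTT.
Reverse complement of the reverse primer's last 7 bases: AACGCTC; its first k bases are the reverse complement of the reverse primer's last k bases, so a perfect k-base overlap needs the forward primer's last k bases to equal them.
Comparing (forward last k vs required): k=1: T vs A ✗; k=2: CT vs AA ✗; k=3: GCT vs AAC ✗; k=4: CGCT vs AACG ✗; k=5: ACGCT vs AACGC ✗; k=6: AACGCT vs AACGCT ✓; k=7: AAACGCT vs AACGCTC ✗.
Only k = 6 is perfect, so the longest perfect 3' overlap is 6.

Longest perfect overlap: 6 complementary base pairs; significant dimer risk (threshold 4).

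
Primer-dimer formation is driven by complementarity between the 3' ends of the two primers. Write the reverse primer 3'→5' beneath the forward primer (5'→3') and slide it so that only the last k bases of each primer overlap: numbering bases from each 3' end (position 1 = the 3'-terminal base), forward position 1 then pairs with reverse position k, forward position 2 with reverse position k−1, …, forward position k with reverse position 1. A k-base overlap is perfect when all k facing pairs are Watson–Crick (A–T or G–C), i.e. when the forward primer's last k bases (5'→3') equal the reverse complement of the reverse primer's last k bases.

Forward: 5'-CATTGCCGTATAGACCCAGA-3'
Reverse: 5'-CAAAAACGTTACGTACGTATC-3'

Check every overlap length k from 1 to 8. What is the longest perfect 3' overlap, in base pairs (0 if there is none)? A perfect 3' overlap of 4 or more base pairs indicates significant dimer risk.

Longest perfect overlap: 2 complementary base pairs; below the dimer-risk threshold (threshold 4).

Last 8 bases (5'→3') — forward …GACCCAGA, reverse …TACGTATC.
Reverse complement of the reverse primer's last 8 bases: GATACGTA; its first k bases are the reverse complement of the reverse primer's last k bases, so a perfect k-base overlap needs the forward primer's last k bases to equal them.
Comparing (forward last k vs required): k=1: A vs G ✗; k=2: GA vs GA ✓; k=3: AGA vs GAT ✗; k=4: CAGA vs GATA ✗; k=5: CCAGA vs GATAC ✗; k=6: CCCAGA vs GATACG ✗; k=7: ACCCAGA vs GATACGT ✗; k=8: GACCCAGA vs GATACGTA ✗.
Only k = 2 is perfect, so the longest perfect 3' overlap is 2.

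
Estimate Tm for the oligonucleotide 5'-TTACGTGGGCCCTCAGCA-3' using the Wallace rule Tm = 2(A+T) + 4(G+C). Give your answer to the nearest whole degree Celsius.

Base counts: A=3, T=4, G=5, C=6 (length 18).
Tm = 2·(3+4) + 4·(5+6) = 2·7 + 4·11 = 14 + 44 = 58°C.

58°C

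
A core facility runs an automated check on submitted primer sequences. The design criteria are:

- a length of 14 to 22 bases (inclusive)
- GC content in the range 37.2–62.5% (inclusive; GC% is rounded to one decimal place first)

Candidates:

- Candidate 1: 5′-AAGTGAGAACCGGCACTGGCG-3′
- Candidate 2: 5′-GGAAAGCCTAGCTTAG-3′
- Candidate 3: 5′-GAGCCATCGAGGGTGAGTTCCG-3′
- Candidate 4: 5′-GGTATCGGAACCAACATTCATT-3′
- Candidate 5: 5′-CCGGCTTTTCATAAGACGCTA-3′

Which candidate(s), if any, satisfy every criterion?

Candidate 1 (21 nt, A=6 T=2 G=8 C=5): length 21 ✓; GC 13/21 = 61.9% ✓ — passes.
Candidate 2 (16 nt, A=5 T=3 G=5 C=3): length 16 ✓; GC 8/16 = 50.0% ✓ — passes.
Candidate 3 (22 nt, A=4 T=4 G=9 C=5): length 22 ✓; GC 14/22 = 63.6%, outside 37.2–62.5% ✗ — fails.
Candidate 4 (22 nt, A=7 T=6 G=4 C=5): length 22 ✓; GC 9/22 = 40.9% ✓ — passes.
Candidate 5 (21 nt, A=5 T=6 G=4 C=6): length 21 ✓; GC 10/21 = 47.6% ✓ — passes.

Candidate 1, Candidate 2, Candidate 4 and Candidate 5.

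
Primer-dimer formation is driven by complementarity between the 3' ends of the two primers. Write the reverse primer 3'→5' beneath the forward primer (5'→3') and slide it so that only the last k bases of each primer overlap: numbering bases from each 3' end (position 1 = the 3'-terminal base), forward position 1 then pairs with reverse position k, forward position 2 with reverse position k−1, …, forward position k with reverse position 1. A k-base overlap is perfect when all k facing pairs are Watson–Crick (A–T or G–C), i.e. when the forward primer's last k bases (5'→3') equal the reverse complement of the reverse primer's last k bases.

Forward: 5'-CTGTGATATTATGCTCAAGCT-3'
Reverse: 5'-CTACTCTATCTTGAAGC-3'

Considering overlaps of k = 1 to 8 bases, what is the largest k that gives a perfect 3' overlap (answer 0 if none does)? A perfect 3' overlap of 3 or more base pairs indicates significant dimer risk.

Longest perfect overlap: 3 complementary base pairs; significant dimer risk (threshold 3).

Last 8 bases (5'→3') — forward …CTCAAGCT, reverse …CTTGAAGC.
Reverse complement of the reverse primer's last 8 bases: GCTTCAAG; its first k bases are the reverse complement of the reverse primer's last k bases, so a perfect k-base overlap needs the forward primer's last k bases to equal them.
Comparing (forward last k vs required): k=1: T vs G ✗; k=2: CT vs GC ✗; k=3: GCT vs GCT ✓; k=4: AGCT vs GCTT ✗; k=5: AAGCT vs GCTTC ✗; k=6: CAAGCT vs GCTTCA ✗; k=7: TCAAGCT vs GCTTCAA ✗; k=8: CTCAAGCT vs GCTTCAAG ✗.
Only k = 3 is perfect, so the longest perfect 3' overlap is 3.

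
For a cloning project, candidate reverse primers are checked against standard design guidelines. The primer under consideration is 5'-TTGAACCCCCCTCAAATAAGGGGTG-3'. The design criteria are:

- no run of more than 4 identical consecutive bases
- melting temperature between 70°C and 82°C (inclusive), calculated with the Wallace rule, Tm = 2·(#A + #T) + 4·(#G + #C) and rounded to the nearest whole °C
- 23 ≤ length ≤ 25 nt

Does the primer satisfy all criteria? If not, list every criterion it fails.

Fails: homopolymer run.

Base counts: A=7, T=5, G=6, C=7 (length 25).
homopolymer run: longest run = 6, exceeds 4 ✗
Tm: Tm = 2·12 + 4·13 = 76°C ✓
length: length 25 ✓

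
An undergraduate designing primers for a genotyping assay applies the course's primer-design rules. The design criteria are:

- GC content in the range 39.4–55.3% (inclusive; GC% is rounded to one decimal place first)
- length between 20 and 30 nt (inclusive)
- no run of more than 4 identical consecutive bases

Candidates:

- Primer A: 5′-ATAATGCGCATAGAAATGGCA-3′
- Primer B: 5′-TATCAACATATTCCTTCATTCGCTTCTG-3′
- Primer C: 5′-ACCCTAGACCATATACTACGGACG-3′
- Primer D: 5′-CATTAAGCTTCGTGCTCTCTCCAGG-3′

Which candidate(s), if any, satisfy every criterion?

Primer C and Primer D.

Primer A (21 nt, A=9 T=4 G=5 C=3): GC 8/21 = 38.1%, outside 39.4–55.3% ✗; length 21 ✓; longest run = 3 ✓ — fails.
Primer B (28 nt, A=6 T=12 G=2 C=8): GC 10/28 = 35.7%, outside 39.4–55.3% ✗; length 28 ✓; longest run = 2 ✓ — fails.
Primer C (24 nt, A=8 T=4 G=4 C=8): GC 12/24 = 50.0% ✓; length 24 ✓; longest run = 3 ✓ — passes.
Primer D (25 nt, A=4 T=8 G=5 C=8): GC 13/25 = 52.0% ✓; length 25 ✓; longest run = 2 ✓ — passes.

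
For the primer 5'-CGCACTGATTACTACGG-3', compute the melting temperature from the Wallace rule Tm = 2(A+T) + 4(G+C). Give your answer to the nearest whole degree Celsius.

52°C

Base counts: A=4, T=4, G=4, C=5 (length 17).
Tm = 2·(4+4) + 4·(4+5) = 2·8 + 4·9 = 16 + 36 = 52°C.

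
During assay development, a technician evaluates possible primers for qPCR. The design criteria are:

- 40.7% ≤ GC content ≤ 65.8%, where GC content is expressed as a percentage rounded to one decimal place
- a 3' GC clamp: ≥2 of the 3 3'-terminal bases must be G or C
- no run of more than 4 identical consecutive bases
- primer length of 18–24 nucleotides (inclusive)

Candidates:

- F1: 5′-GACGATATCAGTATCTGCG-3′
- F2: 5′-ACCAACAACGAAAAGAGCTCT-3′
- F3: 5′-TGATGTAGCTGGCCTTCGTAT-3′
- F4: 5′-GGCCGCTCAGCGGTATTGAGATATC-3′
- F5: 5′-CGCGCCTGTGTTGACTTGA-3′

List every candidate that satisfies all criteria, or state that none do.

F1 only.

F1 (19 nt, A=5 T=5 G=5 C=4): GC 9/19 = 47.4% ✓; 3' end GCG has 3 G/C ✓; longest run = 1 ✓; length 19 ✓ — passes.
F2 (21 nt, A=10 T=2 G=3 C=6): GC 9/21 = 42.9% ✓; 3' end TCT has 1 G/C, need ≥2 ✗; longest run = 4 ✓; length 21 ✓ — fails.
F3 (21 nt, A=3 T=8 G=6 C=4): GC 10/21 = 47.6% ✓; 3' end TAT has 0 G/C, need ≥2 ✗; longest run = 2 ✓; length 21 ✓ — fails.
F4 (25 nt, A=5 T=6 G=8 C=6): GC 14/25 = 56.0% ✓; 3' end ATC has 1 G/C, need ≥2 ✗; longest run = 2 ✓; length 25, outside 18–24 ✗ — fails.
F5 (19 nt, A=2 T=6 G=6 C=5): GC 11/19 = 57.9% ✓; 3' end TGA has 1 G/C, need ≥2 ✗; longest run = 2 ✓; length 19 ✓ — fails.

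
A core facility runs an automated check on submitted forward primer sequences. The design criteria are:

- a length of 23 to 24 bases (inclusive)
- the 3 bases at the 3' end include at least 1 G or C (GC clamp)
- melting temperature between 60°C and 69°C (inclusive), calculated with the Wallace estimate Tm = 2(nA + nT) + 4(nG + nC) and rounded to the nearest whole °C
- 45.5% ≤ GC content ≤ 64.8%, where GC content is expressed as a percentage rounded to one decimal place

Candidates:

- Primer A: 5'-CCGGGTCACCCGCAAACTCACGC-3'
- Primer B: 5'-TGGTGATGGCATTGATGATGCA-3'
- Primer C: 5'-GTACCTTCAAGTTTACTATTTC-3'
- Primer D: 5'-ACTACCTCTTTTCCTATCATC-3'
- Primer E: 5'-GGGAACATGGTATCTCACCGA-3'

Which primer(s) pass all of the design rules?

Primer A (23 nt, A=5 T=2 G=5 C=11): length 23 ✓; 3' end CGC has 3 G/C ✓; Tm = 2·7 + 4·16 = 78°C, outside 60–69°C ✗; GC 16/23 = 69.6%, outside 45.5–64.8% ✗ — fails.
Primer B (22 nt, A=5 T=7 G=8 C=2): length 22, outside 23–24 ✗; 3' end GCA has 2 G/C ✓; Tm = 2·12 + 4·10 = 64°C ✓; GC 10/22 = 45.5% ✓ — fails.
Primer C (22 nt, A=5 T=10 G=2 C=5): length 22, outside 23–24 ✗; 3' end TTC has 1 G/C ✓; Tm = 2·15 + 4·7 = 58°C, outside 60–69°C ✗; GC 7/22 = 31.8%, outside 45.5–64.8% ✗ — fails.
Primer D (21 nt, A=4 T=9 G=0 C=8): length 21, outside 23–24 ✗; 3' end ATC has 1 G/C ✓; Tm = 2·13 + 4·8 = 58°C, outside 60–69°C ✗; GC 8/21 = 38.1%, outside 45.5–64.8% ✗ — fails.
Primer E (21 nt, A=6 T=4 G=6 C=5): length 21, outside 23–24 ✗; 3' end CGA has 2 G/C ✓; Tm = 2·10 + 4·11 = 64°C ✓; GC 11/21 = 52.4% ✓ — fails.

None of the candidates satisfy all criteria.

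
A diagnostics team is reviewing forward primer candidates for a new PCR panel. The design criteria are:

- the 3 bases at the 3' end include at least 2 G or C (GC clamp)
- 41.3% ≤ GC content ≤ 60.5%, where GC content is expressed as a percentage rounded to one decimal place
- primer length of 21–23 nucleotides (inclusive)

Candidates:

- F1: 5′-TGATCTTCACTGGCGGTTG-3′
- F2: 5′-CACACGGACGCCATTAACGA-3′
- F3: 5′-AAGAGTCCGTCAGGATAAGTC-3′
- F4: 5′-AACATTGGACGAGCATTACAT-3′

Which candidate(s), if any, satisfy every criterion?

F1 (19 nt, A=2 T=7 G=6 C=4): 3' end TTG has 1 G/C, need ≥2 ✗; GC 10/19 = 52.6% ✓; length 19, outside 21–23 ✗ — fails.
F2 (20 nt, A=7 T=2 G=4 C=7): 3' end CGA has 2 G/C ✓; GC 11/20 = 55.0% ✓; length 20, outside 21–23 ✗ — fails.
F3 (21 nt, A=7 T=4 G=6 C=4): 3' end GTC has 2 G/C ✓; GC 10/21 = 47.6% ✓; length 21 ✓ — passes.
F4 (21 nt, A=8 T=5 G=4 C=4): 3' end CAT has 1 G/C, need ≥2 ✗; GC 8/21 = 38.1%, outside 41.3–60.5% ✗; length 21 ✓ — fails.

F3 only.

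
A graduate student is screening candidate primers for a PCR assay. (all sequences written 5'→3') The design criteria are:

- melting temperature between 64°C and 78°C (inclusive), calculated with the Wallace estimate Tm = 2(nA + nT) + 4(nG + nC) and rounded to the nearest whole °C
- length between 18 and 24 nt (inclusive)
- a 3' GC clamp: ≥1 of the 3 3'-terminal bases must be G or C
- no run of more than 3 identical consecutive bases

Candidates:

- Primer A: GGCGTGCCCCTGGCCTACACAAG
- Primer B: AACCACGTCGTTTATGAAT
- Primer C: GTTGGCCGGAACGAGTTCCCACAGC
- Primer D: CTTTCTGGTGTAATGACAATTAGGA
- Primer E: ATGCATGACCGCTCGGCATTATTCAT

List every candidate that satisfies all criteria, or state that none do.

Primer A (23 nt, A=4 T=3 G=7 C=9): Tm = 2·7 + 4·16 = 78°C ✓; length 23 ✓; 3' end AAG has 1 G/C ✓; longest run = 4, exceeds 3 ✗ — fails.
Primer B (19 nt, A=6 T=6 G=3 C=4): Tm = 2·12 + 4·7 = 52°C, outside 64–78°C ✗; length 19 ✓; 3' end AAT has 0 G/C, need ≥1 ✗; longest run = 3 ✓ — fails.
Primer C (25 nt, A=5 T=4 G=8 C=8): Tm = 2·9 + 4·16 = 82°C, outside 64–78°C ✗; length 25, outside 18–24 ✗; 3' end AGC has 2 G/C ✓; longest run = 3 ✓ — fails.
Primer D (25 nt, A=7 T=9 G=6 C=3): Tm = 2·16 + 4·9 = 68°C ✓; length 25, outside 18–24 ✗; 3' end GGA has 2 G/C ✓; longest run = 3 ✓ — fails.
Primer E (26 nt, A=6 T=8 G=5 C=7): Tm = 2·14 + 4·12 = 76°C ✓; length 26, outside 18–24 ✗; 3' end CAT has 1 G/C ✓; longest run = 2 ✓ — fails.

None of the candidates satisfy all criteria.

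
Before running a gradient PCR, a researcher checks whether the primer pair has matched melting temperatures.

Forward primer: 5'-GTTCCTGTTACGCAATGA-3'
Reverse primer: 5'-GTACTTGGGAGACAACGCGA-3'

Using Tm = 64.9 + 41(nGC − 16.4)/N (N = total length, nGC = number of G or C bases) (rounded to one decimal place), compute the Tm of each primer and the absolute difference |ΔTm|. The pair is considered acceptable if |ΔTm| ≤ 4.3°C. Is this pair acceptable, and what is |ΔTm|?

Forward: G+C = 8, N = 18 → Tm = 64.9 + 41·(8 − 16.4)/18 = 45.8°C.
Reverse: G+C = 11, N = 20 → Tm = 64.9 + 41·(11 − 16.4)/20 = 53.8°C.
|ΔTm| = |45.8 − 53.8| = 8.0°C, > 4.3°C.

|ΔTm| = 8.0°C; the pair is not acceptable.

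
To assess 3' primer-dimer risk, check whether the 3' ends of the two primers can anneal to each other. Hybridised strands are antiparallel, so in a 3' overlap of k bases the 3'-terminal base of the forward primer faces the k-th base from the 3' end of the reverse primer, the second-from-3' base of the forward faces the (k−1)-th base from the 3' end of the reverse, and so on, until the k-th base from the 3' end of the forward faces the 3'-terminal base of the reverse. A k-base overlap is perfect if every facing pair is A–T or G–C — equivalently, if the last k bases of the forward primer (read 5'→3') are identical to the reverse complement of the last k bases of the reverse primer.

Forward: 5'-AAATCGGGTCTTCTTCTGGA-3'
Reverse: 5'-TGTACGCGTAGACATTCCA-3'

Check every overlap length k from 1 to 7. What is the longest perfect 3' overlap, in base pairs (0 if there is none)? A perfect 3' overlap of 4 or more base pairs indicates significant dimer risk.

Longest perfect overlap: 4 complementary base pairs; significant dimer risk (threshold 4).

Last 7 bases (5'→3') — forward …TTCTGGA, reverse …CATTCCA.
Reverse complement of the reverse primer's last 7 bases: TGGAATG; its first k bases are the reverse complement of the reverse primer's last k bases, so a perfect k-base overlap needs the forward primer's last k bases to equal them.
Comparing (forward last k vs required): k=1: A vs T ✗; k=2: GA vs TG ✗; k=3: GGA vs TGG ✗; k=4: TGGA vs TGGA ✓; k=5: CTGGA vs TGGAA ✗; k=6: TCTGGA vs TGGAAT ✗; k=7: TTCTGGA vs TGGAATG ✗.
Only k = 4 is perfect, so the longest perfect 3' overlap is 4.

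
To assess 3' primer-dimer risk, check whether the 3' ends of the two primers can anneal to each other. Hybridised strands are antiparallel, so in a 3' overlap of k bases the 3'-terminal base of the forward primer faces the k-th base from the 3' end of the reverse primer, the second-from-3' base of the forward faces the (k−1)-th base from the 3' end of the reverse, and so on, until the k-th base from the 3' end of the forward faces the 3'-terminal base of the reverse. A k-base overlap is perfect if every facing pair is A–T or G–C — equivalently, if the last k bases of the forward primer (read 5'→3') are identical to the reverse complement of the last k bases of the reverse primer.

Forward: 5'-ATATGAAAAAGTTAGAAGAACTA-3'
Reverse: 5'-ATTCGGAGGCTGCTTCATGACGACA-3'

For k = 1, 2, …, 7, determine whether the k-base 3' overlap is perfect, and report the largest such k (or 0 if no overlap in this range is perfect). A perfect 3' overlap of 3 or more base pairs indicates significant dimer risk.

Last 7 bases (5'→3') — forward …AGAACTA, reverse …GACGACA.
Reverse complement of the reverse primer's last 7 bases: TGTCGTC; its first k bases are the reverse complement of the reverse primer's last k bases, so a perfect k-base overlap needs the forward primer's last k bases to equal them.
Comparing (forward last k vs required): k=1: A vs T ✗; k=2: TA vs TG ✗; k=3: CTA vs TGT ✗; k=4: ACTA vs TGTC ✗; k=5: AACTA vs TGTCG ✗; k=6: GAACTA vs TGTCGT ✗; k=7: AGAACTA vs TGTCGTC ✗.
No overlap length from 1 to 7 is perfect, so the longest perfect 3' overlap is 0.

Longest perfect overlap: 0 complementary base pairs; below the dimer-risk threshold (threshold 3).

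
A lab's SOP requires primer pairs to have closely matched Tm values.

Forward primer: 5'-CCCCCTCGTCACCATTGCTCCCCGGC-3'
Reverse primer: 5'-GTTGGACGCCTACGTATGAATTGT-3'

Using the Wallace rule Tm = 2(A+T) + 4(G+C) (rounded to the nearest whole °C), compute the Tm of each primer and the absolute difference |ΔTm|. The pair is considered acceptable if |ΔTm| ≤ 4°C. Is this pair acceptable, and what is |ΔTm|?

|ΔTm| = 20°C; the pair is not acceptable.

Forward: A=2 T=5 G=4 C=15 → Tm = 2·7 + 4·19 = 90°C.
Reverse: A=5 T=8 G=7 C=4 → Tm = 2·13 + 4·11 = 70°C.
|ΔTm| = |90 − 70| = 20°C, > 4°C.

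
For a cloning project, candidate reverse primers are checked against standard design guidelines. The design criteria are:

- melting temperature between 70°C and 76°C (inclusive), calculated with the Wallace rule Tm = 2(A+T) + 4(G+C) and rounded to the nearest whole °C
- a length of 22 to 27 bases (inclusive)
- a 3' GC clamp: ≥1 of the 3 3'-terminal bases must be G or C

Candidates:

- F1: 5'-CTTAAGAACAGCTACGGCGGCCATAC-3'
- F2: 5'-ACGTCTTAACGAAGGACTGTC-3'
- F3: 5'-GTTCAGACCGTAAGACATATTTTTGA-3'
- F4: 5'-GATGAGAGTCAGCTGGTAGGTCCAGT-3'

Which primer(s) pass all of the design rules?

F1 (26 nt, A=8 T=4 G=6 C=8): Tm = 2·12 + 4·14 = 80°C, outside 70–76°C ✗; length 26 ✓; 3' end TAC has 1 G/C ✓ — fails.
F2 (21 nt, A=6 T=5 G=5 C=5): Tm = 2·11 + 4·10 = 62°C, outside 70–76°C ✗; length 21, outside 22–27 ✗; 3' end GTC has 2 G/C ✓ — fails.
F3 (26 nt, A=8 T=9 G=5 C=4): Tm = 2·17 + 4·9 = 70°C ✓; length 26 ✓; 3' end TGA has 1 G/C ✓ — passes.
F4 (26 nt, A=6 T=6 G=10 C=4): Tm = 2·12 + 4·14 = 80°C, outside 70–76°C ✗; length 26 ✓; 3' end AGT has 1 G/C ✓ — fails.

F3 only.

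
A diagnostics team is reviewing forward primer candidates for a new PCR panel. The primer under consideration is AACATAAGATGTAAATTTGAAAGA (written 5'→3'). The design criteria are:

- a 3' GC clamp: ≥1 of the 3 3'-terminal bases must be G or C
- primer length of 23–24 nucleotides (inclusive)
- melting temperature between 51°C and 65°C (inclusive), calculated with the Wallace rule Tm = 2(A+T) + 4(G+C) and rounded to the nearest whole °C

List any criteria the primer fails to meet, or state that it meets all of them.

Base counts: A=13, T=6, G=4, C=1 (length 24).
GC clamp: 3' end AGA has 1 G/C ✓
length: length 24 ✓
Tm: Tm = 2·19 + 4·5 = 58°C ✓

Meets all criteria.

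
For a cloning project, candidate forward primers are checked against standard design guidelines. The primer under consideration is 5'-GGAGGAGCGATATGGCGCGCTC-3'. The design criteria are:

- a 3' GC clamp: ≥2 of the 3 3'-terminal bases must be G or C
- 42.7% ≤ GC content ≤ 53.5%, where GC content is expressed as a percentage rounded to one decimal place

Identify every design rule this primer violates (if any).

Base counts: A=4, T=3, G=10, C=5 (length 22).
GC clamp: 3' end CTC has 2 G/C ✓
GC content: GC 15/22 = 68.2%, outside 42.7–53.5% ✗

Fails: GC content.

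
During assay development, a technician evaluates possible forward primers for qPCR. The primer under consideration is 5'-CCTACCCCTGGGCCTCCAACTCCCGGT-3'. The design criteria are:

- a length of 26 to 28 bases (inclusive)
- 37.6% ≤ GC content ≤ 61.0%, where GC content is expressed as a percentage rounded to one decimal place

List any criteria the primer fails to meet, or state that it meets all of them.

Base counts: A=3, T=5, G=5, C=14 (length 27).
length: length 27 ✓
GC content: GC 19/27 = 70.4%, outside 37.6–61.0% ✗

Fails: GC content.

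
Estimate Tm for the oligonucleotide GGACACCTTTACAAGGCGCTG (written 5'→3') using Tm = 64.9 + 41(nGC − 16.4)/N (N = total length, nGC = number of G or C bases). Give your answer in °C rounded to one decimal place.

56.3°C

Base counts: A=5, T=4, G=6, C=6; G+C = 12, N = 21.
Tm = 64.9 + 41·(12 − 16.4)/21 = 64.9 + -180.40/21 = 56.3°C.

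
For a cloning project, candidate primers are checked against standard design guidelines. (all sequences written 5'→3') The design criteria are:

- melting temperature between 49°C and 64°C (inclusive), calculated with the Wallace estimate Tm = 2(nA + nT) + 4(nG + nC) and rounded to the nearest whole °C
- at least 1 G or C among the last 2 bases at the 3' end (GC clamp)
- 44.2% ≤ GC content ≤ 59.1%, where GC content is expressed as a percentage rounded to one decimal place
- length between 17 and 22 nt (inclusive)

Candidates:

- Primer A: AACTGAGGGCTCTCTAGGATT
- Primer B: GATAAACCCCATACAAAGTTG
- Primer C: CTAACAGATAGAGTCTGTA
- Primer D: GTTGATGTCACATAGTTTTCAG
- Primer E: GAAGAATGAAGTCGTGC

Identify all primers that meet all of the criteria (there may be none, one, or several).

Primer E only.

Primer A (21 nt, A=5 T=6 G=6 C=4): Tm = 2·11 + 4·10 = 62°C ✓; 3' end TT has 0 G/C, need ≥1 ✗; GC 10/21 = 47.6% ✓; length 21 ✓ — fails.
Primer B (21 nt, A=9 T=4 G=3 C=5): Tm = 2·13 + 4·8 = 58°C ✓; 3' end TG has 1 G/C ✓; GC 8/21 = 38.1%, outside 44.2–59.1% ✗; length 21 ✓ — fails.
Primer C (19 nt, A=7 T=5 G=4 C=3): Tm = 2·12 + 4·7 = 52°C ✓; 3' end TA has 0 G/C, need ≥1 ✗; GC 7/19 = 36.8%, outside 44.2–59.1% ✗; length 19 ✓ — fails.
Primer D (22 nt, A=5 T=9 G=5 C=3): Tm = 2·14 + 4·8 = 60°C ✓; 3' end AG has 1 G/C ✓; GC 8/22 = 36.4%, outside 44.2–59.1% ✗; length 22 ✓ — fails.
Primer E (17 nt, A=6 T=3 G=6 C=2): Tm = 2·9 + 4·8 = 50°C ✓; 3' end GC has 2 G/C ✓; GC 8/17 = 47.1% ✓; length 17 ✓ — passes.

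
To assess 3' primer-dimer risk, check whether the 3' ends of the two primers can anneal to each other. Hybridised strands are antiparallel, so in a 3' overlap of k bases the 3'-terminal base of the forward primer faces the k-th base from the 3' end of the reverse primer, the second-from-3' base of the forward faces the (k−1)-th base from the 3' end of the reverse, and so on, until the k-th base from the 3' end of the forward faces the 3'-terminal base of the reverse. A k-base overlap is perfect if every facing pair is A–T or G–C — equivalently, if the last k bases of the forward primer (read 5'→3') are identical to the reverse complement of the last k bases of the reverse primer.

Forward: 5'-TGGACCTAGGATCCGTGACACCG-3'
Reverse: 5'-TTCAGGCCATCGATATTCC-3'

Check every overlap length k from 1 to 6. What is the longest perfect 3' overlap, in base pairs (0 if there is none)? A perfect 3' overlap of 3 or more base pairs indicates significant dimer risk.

Last 6 bases (5'→3') — forward …ACACCG, reverse …TATTCC.
Reverse complement of the reverse primer's last 6 bases: GGAATA; its first k bases are the reverse complement of the reverse primer's last k bases, so a perfect k-base overlap needs the forward primer's last k bases to equal them.
Comparing (forward last k vs required): k=1: G vs G ✓; k=2: CG vs GG ✗; k=3: CCG vs GGA ✗; k=4: ACCG vs GGAA ✗; k=5: CACCG vs GGAAT ✗; k=6: ACACCG vs GGAATA ✗.
Only k = 1 is perfect, so the longest perfect 3' overlap is 1.

Longest perfect overlap: 1 complementary base pair; below the dimer-risk threshold (threshold 3).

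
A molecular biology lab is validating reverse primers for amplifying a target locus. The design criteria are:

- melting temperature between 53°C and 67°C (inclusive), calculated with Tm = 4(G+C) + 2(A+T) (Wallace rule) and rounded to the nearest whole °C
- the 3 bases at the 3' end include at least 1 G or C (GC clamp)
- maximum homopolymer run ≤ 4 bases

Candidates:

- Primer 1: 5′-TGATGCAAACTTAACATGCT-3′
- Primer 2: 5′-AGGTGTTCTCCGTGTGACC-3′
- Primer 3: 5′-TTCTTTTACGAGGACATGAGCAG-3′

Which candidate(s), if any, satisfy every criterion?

Primer 1 (20 nt, A=7 T=6 G=3 C=4): Tm = 2·13 + 4·7 = 54°C ✓; 3' end GCT has 2 G/C ✓; longest run = 3 ✓ — passes.
Primer 2 (19 nt, A=2 T=6 G=6 C=5): Tm = 2·8 + 4·11 = 60°C ✓; 3' end ACC has 2 G/C ✓; longest run = 2 ✓ — passes.
Primer 3 (23 nt, A=6 T=7 G=6 C=4): Tm = 2·13 + 4·10 = 66°C ✓; 3' end CAG has 2 G/C ✓; longest run = 4 ✓ — passes.

Primer 1, Primer 2 and Primer 3.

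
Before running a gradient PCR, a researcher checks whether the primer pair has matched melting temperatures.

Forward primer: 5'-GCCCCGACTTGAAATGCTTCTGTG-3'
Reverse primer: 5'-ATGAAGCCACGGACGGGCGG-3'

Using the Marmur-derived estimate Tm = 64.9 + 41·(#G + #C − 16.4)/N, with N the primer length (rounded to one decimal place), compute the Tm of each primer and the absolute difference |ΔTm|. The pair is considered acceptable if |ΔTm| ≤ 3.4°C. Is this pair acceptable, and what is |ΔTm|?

Forward: G+C = 13, N = 24 → Tm = 64.9 + 41·(13 − 16.4)/24 = 59.1°C.
Reverse: G+C = 14, N = 20 → Tm = 64.9 + 41·(14 − 16.4)/20 = 60.0°C.
|ΔTm| = |59.1 − 60.0| = 0.9°C, ≤ 3.4°C.

|ΔTm| = 0.9°C; the pair is acceptable.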